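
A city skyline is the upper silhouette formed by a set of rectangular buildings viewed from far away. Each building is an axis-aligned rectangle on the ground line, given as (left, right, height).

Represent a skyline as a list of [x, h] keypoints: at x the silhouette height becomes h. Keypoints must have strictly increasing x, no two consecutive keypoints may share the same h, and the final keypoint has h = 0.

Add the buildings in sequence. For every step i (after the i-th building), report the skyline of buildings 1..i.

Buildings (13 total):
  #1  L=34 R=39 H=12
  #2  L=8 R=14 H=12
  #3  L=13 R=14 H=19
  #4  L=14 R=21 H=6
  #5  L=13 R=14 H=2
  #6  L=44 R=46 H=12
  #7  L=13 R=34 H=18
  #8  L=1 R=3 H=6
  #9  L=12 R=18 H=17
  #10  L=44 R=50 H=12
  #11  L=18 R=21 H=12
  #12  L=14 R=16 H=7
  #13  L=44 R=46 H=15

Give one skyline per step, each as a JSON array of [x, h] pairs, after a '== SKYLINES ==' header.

== SKYLINES ==
[[34,12],[39,0]]
[[8,12],[14,0],[34,12],[39,0]]
[[8,12],[13,19],[14,0],[34,12],[39,0]]
[[8,12],[13,19],[14,6],[21,0],[34,12],[39,0]]
[[8,12],[13,19],[14,6],[21,0],[34,12],[39,0]]
[[8,12],[13,19],[14,6],[21,0],[34,12],[39,0],[44,12],[46,0]]
[[8,12],[13,19],[14,18],[34,12],[39,0],[44,12],[46,0]]
[[1,6],[3,0],[8,12],[13,19],[14,18],[34,12],[39,0],[44,12],[46,0]]
[[1,6],[3,0],[8,12],[12,17],[13,19],[14,18],[34,12],[39,0],[44,12],[46,0]]
[[1,6],[3,0],[8,12],[12,17],[13,19],[14,18],[34,12],[39,0],[44,12],[50,0]]
[[1,6],[3,0],[8,12],[12,17],[13,19],[14,18],[34,12],[39,0],[44,12],[50,0]]
[[1,6],[3,0],[8,12],[12,17],[13,19],[14,18],[34,12],[39,0],[44,12],[50,0]]
[[1,6],[3,0],[8,12],[12,17],[13,19],[14,18],[34,12],[39,0],[44,15],[46,12],[50,0]]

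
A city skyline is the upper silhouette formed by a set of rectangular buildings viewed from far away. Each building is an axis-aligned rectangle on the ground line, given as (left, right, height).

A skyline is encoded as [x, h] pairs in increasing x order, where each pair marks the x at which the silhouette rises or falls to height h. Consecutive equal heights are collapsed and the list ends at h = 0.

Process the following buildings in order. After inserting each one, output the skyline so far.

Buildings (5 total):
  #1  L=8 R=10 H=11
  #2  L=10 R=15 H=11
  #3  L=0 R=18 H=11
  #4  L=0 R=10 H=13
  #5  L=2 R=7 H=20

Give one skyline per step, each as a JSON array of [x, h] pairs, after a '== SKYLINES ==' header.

== SKYLINES ==
[[8,11],[10,0]]
[[8,11],[15,0]]
[[0,11],[18,0]]
[[0,13],[10,11],[18,0]]
[[0,13],[2,20],[7,13],[10,11],[18,0]]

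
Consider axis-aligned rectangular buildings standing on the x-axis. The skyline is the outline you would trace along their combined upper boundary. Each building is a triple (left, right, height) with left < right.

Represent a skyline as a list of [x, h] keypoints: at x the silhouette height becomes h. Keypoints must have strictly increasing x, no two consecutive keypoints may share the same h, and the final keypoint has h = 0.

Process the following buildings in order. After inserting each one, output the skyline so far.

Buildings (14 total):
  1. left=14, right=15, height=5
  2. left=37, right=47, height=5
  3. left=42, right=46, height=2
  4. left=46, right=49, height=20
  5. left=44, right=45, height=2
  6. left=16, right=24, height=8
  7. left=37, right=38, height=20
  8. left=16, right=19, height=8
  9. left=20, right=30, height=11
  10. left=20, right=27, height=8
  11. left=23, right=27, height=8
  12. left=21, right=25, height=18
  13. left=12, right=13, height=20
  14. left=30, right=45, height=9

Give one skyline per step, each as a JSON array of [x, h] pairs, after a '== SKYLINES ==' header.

== SKYLINES ==
[[14,5],[15,0]]
[[14,5],[15,0],[37,5],[47,0]]
[[14,5],[15,0],[37,5],[47,0]]
[[14,5],[15,0],[37,5],[46,20],[49,0]]
[[14,5],[15,0],[37,5],[46,20],[49,0]]
[[14,5],[15,0],[16,8],[24,0],[37,5],[46,20],[49,0]]
[[14,5],[15,0],[16,8],[24,0],[37,20],[38,5],[46,20],[49,0]]
[[14,5],[15,0],[16,8],[24,0],[37,20],[38,5],[46,20],[49,0]]
[[14,5],[15,0],[16,8],[20,11],[30,0],[37,20],[38,5],[46,20],[49,0]]
[[14,5],[15,0],[16,8],[20,11],[30,0],[37,20],[38,5],[46,20],[49,0]]
[[14,5],[15,0],[16,8],[20,11],[30,0],[37,20],[38,5],[46,20],[49,0]]
[[14,5],[15,0],[16,8],[20,11],[21,18],[25,11],[30,0],[37,20],[38,5],[46,20],[49,0]]
[[12,20],[13,0],[14,5],[15,0],[16,8],[20,11],[21,18],[25,11],[30,0],[37,20],[38,5],[46,20],[49,0]]
[[12,20],[13,0],[14,5],[15,0],[16,8],[20,11],[21,18],[25,11],[30,9],[37,20],[38,9],[45,5],[46,20],[49,0]]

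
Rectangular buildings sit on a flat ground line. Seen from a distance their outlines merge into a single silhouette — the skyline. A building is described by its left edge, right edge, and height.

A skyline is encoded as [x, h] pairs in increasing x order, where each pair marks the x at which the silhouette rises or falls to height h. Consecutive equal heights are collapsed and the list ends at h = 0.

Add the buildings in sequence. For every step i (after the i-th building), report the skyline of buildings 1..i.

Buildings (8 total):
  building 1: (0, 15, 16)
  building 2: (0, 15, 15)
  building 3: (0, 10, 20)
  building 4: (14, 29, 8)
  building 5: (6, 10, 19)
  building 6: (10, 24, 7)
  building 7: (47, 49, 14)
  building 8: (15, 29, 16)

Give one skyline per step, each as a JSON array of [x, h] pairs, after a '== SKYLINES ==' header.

== SKYLINES ==
[[0,16],[15,0]]
[[0,16],[15,0]]
[[0,20],[10,16],[15,0]]
[[0,20],[10,16],[15,8],[29,0]]
[[0,20],[10,16],[15,8],[29,0]]
[[0,20],[10,16],[15,8],[29,0]]
[[0,20],[10,16],[15,8],[29,0],[47,14],[49,0]]
[[0,20],[10,16],[29,0],[47,14],[49,0]]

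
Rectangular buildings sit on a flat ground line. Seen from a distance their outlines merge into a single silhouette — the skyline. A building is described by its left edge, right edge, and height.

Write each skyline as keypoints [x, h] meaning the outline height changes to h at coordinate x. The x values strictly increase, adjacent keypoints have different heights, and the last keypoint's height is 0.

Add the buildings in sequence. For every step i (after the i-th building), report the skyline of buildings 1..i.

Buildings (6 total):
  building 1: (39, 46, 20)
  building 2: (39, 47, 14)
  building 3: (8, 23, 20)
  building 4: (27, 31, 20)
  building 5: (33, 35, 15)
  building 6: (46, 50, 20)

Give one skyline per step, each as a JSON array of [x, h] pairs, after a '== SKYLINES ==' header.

== SKYLINES ==
[[39,20],[46,0]]
[[39,20],[46,14],[47,0]]
[[8,20],[23,0],[39,20],[46,14],[47,0]]
[[8,20],[23,0],[27,20],[31,0],[39,20],[46,14],[47,0]]
[[8,20],[23,0],[27,20],[31,0],[33,15],[35,0],[39,20],[46,14],[47,0]]
[[8,20],[23,0],[27,20],[31,0],[33,15],[35,0],[39,20],[50,0]]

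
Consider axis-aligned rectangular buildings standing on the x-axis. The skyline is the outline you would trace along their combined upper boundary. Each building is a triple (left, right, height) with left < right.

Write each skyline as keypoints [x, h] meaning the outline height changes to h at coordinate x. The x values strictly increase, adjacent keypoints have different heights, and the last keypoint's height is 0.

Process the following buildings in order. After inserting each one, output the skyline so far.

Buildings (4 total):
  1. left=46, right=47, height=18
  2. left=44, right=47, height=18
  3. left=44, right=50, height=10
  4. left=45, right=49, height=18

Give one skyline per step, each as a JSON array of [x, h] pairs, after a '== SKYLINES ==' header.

== SKYLINES ==
[[46,18],[47,0]]
[[44,18],[47,0]]
[[44,18],[47,10],[50,0]]
[[44,18],[49,10],[50,0]]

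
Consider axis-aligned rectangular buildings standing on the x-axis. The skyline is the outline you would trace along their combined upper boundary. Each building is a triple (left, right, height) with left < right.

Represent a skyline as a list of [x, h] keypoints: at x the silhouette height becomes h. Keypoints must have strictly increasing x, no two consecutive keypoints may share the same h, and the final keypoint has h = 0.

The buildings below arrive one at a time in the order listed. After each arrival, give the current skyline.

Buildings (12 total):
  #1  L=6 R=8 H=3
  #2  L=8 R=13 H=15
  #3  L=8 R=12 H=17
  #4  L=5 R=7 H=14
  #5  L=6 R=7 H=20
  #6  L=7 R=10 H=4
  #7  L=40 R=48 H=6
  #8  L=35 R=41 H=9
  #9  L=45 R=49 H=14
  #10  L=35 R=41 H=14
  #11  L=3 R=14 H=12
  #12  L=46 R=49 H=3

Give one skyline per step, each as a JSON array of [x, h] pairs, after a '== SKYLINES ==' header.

== SKYLINES ==
[[6,3],[8,0]]
[[6,3],[8,15],[13,0]]
[[6,3],[8,17],[12,15],[13,0]]
[[5,14],[7,3],[8,17],[12,15],[13,0]]
[[5,14],[6,20],[7,3],[8,17],[12,15],[13,0]]
[[5,14],[6,20],[7,4],[8,17],[12,15],[13,0]]
[[5,14],[6,20],[7,4],[8,17],[12,15],[13,0],[40,6],[48,0]]
[[5,14],[6,20],[7,4],[8,17],[12,15],[13,0],[35,9],[41,6],[48,0]]
[[5,14],[6,20],[7,4],[8,17],[12,15],[13,0],[35,9],[41,6],[45,14],[49,0]]
[[5,14],[6,20],[7,4],[8,17],[12,15],[13,0],[35,14],[41,6],[45,14],[49,0]]
[[3,12],[5,14],[6,20],[7,12],[8,17],[12,15],[13,12],[14,0],[35,14],[41,6],[45,14],[49,0]]
[[3,12],[5,14],[6,20],[7,12],[8,17],[12,15],[13,12],[14,0],[35,14],[41,6],[45,14],[49,0]]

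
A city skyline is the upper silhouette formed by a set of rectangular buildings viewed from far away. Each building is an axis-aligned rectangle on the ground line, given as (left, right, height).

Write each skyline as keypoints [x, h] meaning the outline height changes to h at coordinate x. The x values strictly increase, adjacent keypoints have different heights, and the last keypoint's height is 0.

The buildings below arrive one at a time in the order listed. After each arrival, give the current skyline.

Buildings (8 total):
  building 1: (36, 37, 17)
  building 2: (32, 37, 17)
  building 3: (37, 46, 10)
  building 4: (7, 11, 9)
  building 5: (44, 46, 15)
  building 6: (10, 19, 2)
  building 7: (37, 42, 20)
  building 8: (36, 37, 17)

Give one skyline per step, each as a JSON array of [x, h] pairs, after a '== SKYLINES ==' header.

== SKYLINES ==
[[36,17],[37,0]]
[[32,17],[37,0]]
[[32,17],[37,10],[46,0]]
[[7,9],[11,0],[32,17],[37,10],[46,0]]
[[7,9],[11,0],[32,17],[37,10],[44,15],[46,0]]
[[7,9],[11,2],[19,0],[32,17],[37,10],[44,15],[46,0]]
[[7,9],[11,2],[19,0],[32,17],[37,20],[42,10],[44,15],[46,0]]
[[7,9],[11,2],[19,0],[32,17],[37,20],[42,10],[44,15],[46,0]]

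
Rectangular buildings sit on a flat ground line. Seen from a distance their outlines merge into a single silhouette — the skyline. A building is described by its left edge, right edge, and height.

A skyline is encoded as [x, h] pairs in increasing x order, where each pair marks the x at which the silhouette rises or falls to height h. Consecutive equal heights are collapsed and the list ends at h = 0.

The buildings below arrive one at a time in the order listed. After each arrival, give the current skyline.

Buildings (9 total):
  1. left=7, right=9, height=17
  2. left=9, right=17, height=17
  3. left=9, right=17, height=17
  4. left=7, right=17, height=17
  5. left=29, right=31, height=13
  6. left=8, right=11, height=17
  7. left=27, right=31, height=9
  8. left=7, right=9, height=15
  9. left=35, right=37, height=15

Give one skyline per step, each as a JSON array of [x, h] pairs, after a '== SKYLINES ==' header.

== SKYLINES ==
[[7,17],[9,0]]
[[7,17],[17,0]]
[[7,17],[17,0]]
[[7,17],[17,0]]
[[7,17],[17,0],[29,13],[31,0]]
[[7,17],[17,0],[29,13],[31,0]]
[[7,17],[17,0],[27,9],[29,13],[31,0]]
[[7,17],[17,0],[27,9],[29,13],[31,0]]
[[7,17],[17,0],[27,9],[29,13],[31,0],[35,15],[37,0]]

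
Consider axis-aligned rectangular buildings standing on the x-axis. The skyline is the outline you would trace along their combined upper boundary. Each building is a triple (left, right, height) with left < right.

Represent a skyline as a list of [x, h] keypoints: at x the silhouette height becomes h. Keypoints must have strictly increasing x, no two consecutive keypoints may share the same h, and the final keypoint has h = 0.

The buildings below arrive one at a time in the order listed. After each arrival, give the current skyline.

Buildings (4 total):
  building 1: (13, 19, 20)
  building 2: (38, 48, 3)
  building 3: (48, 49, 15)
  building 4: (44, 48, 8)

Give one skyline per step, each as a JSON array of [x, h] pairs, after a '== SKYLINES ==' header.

== SKYLINES ==
[[13,20],[19,0]]
[[13,20],[19,0],[38,3],[48,0]]
[[13,20],[19,0],[38,3],[48,15],[49,0]]
[[13,20],[19,0],[38,3],[44,8],[48,15],[49,0]]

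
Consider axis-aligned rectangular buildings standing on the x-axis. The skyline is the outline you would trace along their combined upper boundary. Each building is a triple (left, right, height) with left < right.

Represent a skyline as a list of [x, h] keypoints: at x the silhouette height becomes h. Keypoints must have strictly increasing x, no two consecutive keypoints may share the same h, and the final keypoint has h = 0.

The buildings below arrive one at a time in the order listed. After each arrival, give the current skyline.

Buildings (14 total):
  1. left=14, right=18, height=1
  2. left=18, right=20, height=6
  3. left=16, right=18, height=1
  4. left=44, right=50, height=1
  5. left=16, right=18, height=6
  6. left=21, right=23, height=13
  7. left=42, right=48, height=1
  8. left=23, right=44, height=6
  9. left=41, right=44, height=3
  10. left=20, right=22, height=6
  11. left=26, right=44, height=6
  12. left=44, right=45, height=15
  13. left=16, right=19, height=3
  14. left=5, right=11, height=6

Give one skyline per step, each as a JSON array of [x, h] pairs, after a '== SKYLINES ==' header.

== SKYLINES ==
[[14,1],[18,0]]
[[14,1],[18,6],[20,0]]
[[14,1],[18,6],[20,0]]
[[14,1],[18,6],[20,0],[44,1],[50,0]]
[[14,1],[16,6],[20,0],[44,1],[50,0]]
[[14,1],[16,6],[20,0],[21,13],[23,0],[44,1],[50,0]]
[[14,1],[16,6],[20,0],[21,13],[23,0],[42,1],[50,0]]
[[14,1],[16,6],[20,0],[21,13],[23,6],[44,1],[50,0]]
[[14,1],[16,6],[20,0],[21,13],[23,6],[44,1],[50,0]]
[[14,1],[16,6],[21,13],[23,6],[44,1],[50,0]]
[[14,1],[16,6],[21,13],[23,6],[44,1],[50,0]]
[[14,1],[16,6],[21,13],[23,6],[44,15],[45,1],[50,0]]
[[14,1],[16,6],[21,13],[23,6],[44,15],[45,1],[50,0]]
[[5,6],[11,0],[14,1],[16,6],[21,13],[23,6],[44,15],[45,1],[50,0]]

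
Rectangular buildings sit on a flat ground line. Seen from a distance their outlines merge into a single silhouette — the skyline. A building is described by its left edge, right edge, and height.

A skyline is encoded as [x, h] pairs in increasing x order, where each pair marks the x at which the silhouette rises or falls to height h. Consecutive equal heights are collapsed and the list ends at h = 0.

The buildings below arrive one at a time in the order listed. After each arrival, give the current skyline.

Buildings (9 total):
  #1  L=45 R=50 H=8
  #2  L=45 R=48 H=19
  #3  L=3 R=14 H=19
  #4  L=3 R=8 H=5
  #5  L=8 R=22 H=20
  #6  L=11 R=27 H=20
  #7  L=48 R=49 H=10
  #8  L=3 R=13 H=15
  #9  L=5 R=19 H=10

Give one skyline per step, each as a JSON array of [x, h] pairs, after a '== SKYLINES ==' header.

== SKYLINES ==
[[45,8],[50,0]]
[[45,19],[48,8],[50,0]]
[[3,19],[14,0],[45,19],[48,8],[50,0]]
[[3,19],[14,0],[45,19],[48,8],[50,0]]
[[3,19],[8,20],[22,0],[45,19],[48,8],[50,0]]
[[3,19],[8,20],[27,0],[45,19],[48,8],[50,0]]
[[3,19],[8,20],[27,0],[45,19],[48,10],[49,8],[50,0]]
[[3,19],[8,20],[27,0],[45,19],[48,10],[49,8],[50,0]]
[[3,19],[8,20],[27,0],[45,19],[48,10],[49,8],[50,0]]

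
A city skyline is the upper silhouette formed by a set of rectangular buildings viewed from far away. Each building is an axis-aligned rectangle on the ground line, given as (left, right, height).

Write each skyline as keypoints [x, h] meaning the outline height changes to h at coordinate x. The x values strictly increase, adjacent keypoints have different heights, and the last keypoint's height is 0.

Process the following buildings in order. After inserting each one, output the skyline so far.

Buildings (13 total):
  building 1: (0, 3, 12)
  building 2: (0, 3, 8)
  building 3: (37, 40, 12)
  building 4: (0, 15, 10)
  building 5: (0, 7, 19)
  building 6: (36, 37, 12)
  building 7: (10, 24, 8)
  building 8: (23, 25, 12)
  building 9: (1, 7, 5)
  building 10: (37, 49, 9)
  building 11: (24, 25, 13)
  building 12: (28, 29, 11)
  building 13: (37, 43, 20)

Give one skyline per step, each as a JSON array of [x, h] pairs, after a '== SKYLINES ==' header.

== SKYLINES ==
[[0,12],[3,0]]
[[0,12],[3,0]]
[[0,12],[3,0],[37,12],[40,0]]
[[0,12],[3,10],[15,0],[37,12],[40,0]]
[[0,19],[7,10],[15,0],[37,12],[40,0]]
[[0,19],[7,10],[15,0],[36,12],[40,0]]
[[0,19],[7,10],[15,8],[24,0],[36,12],[40,0]]
[[0,19],[7,10],[15,8],[23,12],[25,0],[36,12],[40,0]]
[[0,19],[7,10],[15,8],[23,12],[25,0],[36,12],[40,0]]
[[0,19],[7,10],[15,8],[23,12],[25,0],[36,12],[40,9],[49,0]]
[[0,19],[7,10],[15,8],[23,12],[24,13],[25,0],[36,12],[40,9],[49,0]]
[[0,19],[7,10],[15,8],[23,12],[24,13],[25,0],[28,11],[29,0],[36,12],[40,9],[49,0]]
[[0,19],[7,10],[15,8],[23,12],[24,13],[25,0],[28,11],[29,0],[36,12],[37,20],[43,9],[49,0]]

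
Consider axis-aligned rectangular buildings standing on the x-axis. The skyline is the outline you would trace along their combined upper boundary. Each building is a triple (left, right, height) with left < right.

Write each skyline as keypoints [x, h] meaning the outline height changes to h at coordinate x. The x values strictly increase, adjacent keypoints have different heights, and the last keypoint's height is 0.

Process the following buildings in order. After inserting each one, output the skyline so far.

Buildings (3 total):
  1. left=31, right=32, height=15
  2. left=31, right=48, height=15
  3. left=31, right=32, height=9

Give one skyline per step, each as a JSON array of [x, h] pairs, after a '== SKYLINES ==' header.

== SKYLINES ==
[[31,15],[32,0]]
[[31,15],[48,0]]
[[31,15],[48,0]]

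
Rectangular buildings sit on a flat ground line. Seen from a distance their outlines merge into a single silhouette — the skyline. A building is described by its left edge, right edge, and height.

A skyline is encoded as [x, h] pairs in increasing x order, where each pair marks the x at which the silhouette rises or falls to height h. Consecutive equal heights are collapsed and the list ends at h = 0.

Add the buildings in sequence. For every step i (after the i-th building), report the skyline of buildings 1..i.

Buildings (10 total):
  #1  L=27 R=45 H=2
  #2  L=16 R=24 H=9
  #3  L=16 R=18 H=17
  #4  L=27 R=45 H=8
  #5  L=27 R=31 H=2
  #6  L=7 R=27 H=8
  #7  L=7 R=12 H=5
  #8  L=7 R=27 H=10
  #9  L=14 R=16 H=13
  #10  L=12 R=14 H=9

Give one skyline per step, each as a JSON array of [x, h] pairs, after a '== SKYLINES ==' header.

== SKYLINES ==
[[27,2],[45,0]]
[[16,9],[24,0],[27,2],[45,0]]
[[16,17],[18,9],[24,0],[27,2],[45,0]]
[[16,17],[18,9],[24,0],[27,8],[45,0]]
[[16,17],[18,9],[24,0],[27,8],[45,0]]
[[7,8],[16,17],[18,9],[24,8],[45,0]]
[[7,8],[16,17],[18,9],[24,8],[45,0]]
[[7,10],[16,17],[18,10],[27,8],[45,0]]
[[7,10],[14,13],[16,17],[18,10],[27,8],[45,0]]
[[7,10],[14,13],[16,17],[18,10],[27,8],[45,0]]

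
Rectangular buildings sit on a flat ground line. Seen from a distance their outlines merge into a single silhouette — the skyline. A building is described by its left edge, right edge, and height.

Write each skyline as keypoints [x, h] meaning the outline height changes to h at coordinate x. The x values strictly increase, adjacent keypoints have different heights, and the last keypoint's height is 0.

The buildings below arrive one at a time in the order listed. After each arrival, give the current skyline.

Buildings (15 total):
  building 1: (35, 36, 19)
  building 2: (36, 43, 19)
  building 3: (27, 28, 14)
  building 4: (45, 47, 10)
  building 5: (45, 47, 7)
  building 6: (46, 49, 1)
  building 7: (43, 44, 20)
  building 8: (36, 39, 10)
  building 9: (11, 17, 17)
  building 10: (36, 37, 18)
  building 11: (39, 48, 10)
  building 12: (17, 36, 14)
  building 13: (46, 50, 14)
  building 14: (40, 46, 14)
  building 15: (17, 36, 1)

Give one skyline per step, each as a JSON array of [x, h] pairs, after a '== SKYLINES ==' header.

== SKYLINES ==
[[35,19],[36,0]]
[[35,19],[43,0]]
[[27,14],[28,0],[35,19],[43,0]]
[[27,14],[28,0],[35,19],[43,0],[45,10],[47,0]]
[[27,14],[28,0],[35,19],[43,0],[45,10],[47,0]]
[[27,14],[28,0],[35,19],[43,0],[45,10],[47,1],[49,0]]
[[27,14],[28,0],[35,19],[43,20],[44,0],[45,10],[47,1],[49,0]]
[[27,14],[28,0],[35,19],[43,20],[44,0],[45,10],[47,1],[49,0]]
[[11,17],[17,0],[27,14],[28,0],[35,19],[43,20],[44,0],[45,10],[47,1],[49,0]]
[[11,17],[17,0],[27,14],[28,0],[35,19],[43,20],[44,0],[45,10],[47,1],[49,0]]
[[11,17],[17,0],[27,14],[28,0],[35,19],[43,20],[44,10],[48,1],[49,0]]
[[11,17],[17,14],[35,19],[43,20],[44,10],[48,1],[49,0]]
[[11,17],[17,14],[35,19],[43,20],[44,10],[46,14],[50,0]]
[[11,17],[17,14],[35,19],[43,20],[44,14],[50,0]]
[[11,17],[17,14],[35,19],[43,20],[44,14],[50,0]]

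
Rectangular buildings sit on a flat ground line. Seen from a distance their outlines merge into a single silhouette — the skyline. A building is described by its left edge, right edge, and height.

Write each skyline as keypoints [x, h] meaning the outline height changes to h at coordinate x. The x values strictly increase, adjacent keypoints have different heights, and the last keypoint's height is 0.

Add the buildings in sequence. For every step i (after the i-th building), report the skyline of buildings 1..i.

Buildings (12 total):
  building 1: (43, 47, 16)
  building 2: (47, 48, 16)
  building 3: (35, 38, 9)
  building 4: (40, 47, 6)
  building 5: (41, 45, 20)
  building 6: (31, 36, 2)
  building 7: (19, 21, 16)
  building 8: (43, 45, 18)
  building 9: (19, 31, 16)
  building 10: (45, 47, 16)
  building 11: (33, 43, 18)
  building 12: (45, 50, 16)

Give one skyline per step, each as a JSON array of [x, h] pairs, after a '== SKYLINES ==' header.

== SKYLINES ==
[[43,16],[47,0]]
[[43,16],[48,0]]
[[35,9],[38,0],[43,16],[48,0]]
[[35,9],[38,0],[40,6],[43,16],[48,0]]
[[35,9],[38,0],[40,6],[41,20],[45,16],[48,0]]
[[31,2],[35,9],[38,0],[40,6],[41,20],[45,16],[48,0]]
[[19,16],[21,0],[31,2],[35,9],[38,0],[40,6],[41,20],[45,16],[48,0]]
[[19,16],[21,0],[31,2],[35,9],[38,0],[40,6],[41,20],[45,16],[48,0]]
[[19,16],[31,2],[35,9],[38,0],[40,6],[41,20],[45,16],[48,0]]
[[19,16],[31,2],[35,9],[38,0],[40,6],[41,20],[45,16],[48,0]]
[[19,16],[31,2],[33,18],[41,20],[45,16],[48,0]]
[[19,16],[31,2],[33,18],[41,20],[45,16],[50,0]]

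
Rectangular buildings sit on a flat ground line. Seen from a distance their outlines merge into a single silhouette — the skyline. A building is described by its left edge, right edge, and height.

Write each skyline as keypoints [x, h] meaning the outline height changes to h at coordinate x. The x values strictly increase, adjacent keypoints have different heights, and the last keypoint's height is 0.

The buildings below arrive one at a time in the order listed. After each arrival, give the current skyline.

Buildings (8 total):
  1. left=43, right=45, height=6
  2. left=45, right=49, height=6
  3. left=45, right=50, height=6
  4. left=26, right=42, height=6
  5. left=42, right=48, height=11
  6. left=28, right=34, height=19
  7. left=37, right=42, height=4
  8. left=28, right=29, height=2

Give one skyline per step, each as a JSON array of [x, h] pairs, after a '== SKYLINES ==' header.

== SKYLINES ==
[[43,6],[45,0]]
[[43,6],[49,0]]
[[43,6],[50,0]]
[[26,6],[42,0],[43,6],[50,0]]
[[26,6],[42,11],[48,6],[50,0]]
[[26,6],[28,19],[34,6],[42,11],[48,6],[50,0]]
[[26,6],[28,19],[34,6],[42,11],[48,6],[50,0]]
[[26,6],[28,19],[34,6],[42,11],[48,6],[50,0]]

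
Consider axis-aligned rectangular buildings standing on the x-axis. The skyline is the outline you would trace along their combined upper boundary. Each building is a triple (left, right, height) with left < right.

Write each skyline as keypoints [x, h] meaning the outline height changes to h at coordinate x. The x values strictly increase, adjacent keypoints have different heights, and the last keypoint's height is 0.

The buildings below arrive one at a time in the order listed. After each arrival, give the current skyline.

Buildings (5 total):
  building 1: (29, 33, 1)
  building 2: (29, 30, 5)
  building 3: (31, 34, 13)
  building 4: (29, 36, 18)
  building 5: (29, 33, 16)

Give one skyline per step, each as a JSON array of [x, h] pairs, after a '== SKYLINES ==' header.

== SKYLINES ==
[[29,1],[33,0]]
[[29,5],[30,1],[33,0]]
[[29,5],[30,1],[31,13],[34,0]]
[[29,18],[36,0]]
[[29,18],[36,0]]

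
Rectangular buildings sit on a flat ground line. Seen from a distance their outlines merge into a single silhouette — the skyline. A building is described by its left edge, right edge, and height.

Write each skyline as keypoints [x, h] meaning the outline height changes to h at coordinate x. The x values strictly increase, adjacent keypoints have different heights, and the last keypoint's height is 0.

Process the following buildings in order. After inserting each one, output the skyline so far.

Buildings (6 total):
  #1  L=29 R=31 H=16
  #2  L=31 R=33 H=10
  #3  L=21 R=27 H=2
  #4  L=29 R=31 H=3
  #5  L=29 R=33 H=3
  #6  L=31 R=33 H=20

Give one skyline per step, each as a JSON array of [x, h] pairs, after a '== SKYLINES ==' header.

== SKYLINES ==
[[29,16],[31,0]]
[[29,16],[31,10],[33,0]]
[[21,2],[27,0],[29,16],[31,10],[33,0]]
[[21,2],[27,0],[29,16],[31,10],[33,0]]
[[21,2],[27,0],[29,16],[31,10],[33,0]]
[[21,2],[27,0],[29,16],[31,20],[33,0]]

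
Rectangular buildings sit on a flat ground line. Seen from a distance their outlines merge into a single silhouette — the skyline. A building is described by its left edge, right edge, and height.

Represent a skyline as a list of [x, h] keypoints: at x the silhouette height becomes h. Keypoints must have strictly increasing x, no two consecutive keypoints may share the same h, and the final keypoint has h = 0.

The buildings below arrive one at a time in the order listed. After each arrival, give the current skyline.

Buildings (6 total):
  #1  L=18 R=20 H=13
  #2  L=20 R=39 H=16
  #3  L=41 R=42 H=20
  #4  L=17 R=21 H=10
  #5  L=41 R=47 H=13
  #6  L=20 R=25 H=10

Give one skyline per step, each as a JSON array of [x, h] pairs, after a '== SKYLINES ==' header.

== SKYLINES ==
[[18,13],[20,0]]
[[18,13],[20,16],[39,0]]
[[18,13],[20,16],[39,0],[41,20],[42,0]]
[[17,10],[18,13],[20,16],[39,0],[41,20],[42,0]]
[[17,10],[18,13],[20,16],[39,0],[41,20],[42,13],[47,0]]
[[17,10],[18,13],[20,16],[39,0],[41,20],[42,13],[47,0]]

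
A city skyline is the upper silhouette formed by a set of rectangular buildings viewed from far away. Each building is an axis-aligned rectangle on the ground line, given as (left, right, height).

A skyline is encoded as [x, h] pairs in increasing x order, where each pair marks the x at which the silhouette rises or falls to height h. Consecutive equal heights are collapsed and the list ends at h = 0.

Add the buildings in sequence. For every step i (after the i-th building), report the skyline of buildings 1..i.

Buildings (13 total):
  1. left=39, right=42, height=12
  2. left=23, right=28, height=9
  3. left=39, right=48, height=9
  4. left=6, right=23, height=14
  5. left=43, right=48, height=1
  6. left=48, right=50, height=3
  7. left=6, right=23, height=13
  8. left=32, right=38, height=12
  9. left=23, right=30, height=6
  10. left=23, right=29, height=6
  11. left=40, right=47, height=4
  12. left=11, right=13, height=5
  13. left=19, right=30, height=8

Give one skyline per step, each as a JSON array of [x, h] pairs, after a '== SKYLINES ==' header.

== SKYLINES ==
[[39,12],[42,0]]
[[23,9],[28,0],[39,12],[42,0]]
[[23,9],[28,0],[39,12],[42,9],[48,0]]
[[6,14],[23,9],[28,0],[39,12],[42,9],[48,0]]
[[6,14],[23,9],[28,0],[39,12],[42,9],[48,0]]
[[6,14],[23,9],[28,0],[39,12],[42,9],[48,3],[50,0]]
[[6,14],[23,9],[28,0],[39,12],[42,9],[48,3],[50,0]]
[[6,14],[23,9],[28,0],[32,12],[38,0],[39,12],[42,9],[48,3],[50,0]]
[[6,14],[23,9],[28,6],[30,0],[32,12],[38,0],[39,12],[42,9],[48,3],[50,0]]
[[6,14],[23,9],[28,6],[30,0],[32,12],[38,0],[39,12],[42,9],[48,3],[50,0]]
[[6,14],[23,9],[28,6],[30,0],[32,12],[38,0],[39,12],[42,9],[48,3],[50,0]]
[[6,14],[23,9],[28,6],[30,0],[32,12],[38,0],[39,12],[42,9],[48,3],[50,0]]
[[6,14],[23,9],[28,8],[30,0],[32,12],[38,0],[39,12],[42,9],[48,3],[50,0]]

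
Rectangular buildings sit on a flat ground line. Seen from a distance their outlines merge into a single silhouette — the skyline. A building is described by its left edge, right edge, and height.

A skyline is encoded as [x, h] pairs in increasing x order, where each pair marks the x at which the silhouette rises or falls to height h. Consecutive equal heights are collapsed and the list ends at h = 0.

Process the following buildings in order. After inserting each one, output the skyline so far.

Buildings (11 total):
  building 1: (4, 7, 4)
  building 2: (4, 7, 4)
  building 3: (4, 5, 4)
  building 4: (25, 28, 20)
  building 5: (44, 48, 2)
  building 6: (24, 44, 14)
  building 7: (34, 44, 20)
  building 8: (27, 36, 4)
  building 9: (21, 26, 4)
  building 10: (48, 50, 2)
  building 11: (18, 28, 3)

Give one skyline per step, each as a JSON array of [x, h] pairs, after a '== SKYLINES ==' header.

== SKYLINES ==
[[4,4],[7,0]]
[[4,4],[7,0]]
[[4,4],[7,0]]
[[4,4],[7,0],[25,20],[28,0]]
[[4,4],[7,0],[25,20],[28,0],[44,2],[48,0]]
[[4,4],[7,0],[24,14],[25,20],[28,14],[44,2],[48,0]]
[[4,4],[7,0],[24,14],[25,20],[28,14],[34,20],[44,2],[48,0]]
[[4,4],[7,0],[24,14],[25,20],[28,14],[34,20],[44,2],[48,0]]
[[4,4],[7,0],[21,4],[24,14],[25,20],[28,14],[34,20],[44,2],[48,0]]
[[4,4],[7,0],[21,4],[24,14],[25,20],[28,14],[34,20],[44,2],[50,0]]
[[4,4],[7,0],[18,3],[21,4],[24,14],[25,20],[28,14],[34,20],[44,2],[50,0]]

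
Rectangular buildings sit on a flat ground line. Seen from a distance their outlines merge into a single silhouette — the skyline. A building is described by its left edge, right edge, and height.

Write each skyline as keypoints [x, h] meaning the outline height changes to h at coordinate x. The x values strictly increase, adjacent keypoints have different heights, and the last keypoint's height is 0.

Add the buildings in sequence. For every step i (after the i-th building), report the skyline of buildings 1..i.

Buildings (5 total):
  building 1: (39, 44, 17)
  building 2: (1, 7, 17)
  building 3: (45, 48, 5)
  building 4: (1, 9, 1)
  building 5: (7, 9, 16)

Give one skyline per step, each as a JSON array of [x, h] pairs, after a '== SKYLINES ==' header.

== SKYLINES ==
[[39,17],[44,0]]
[[1,17],[7,0],[39,17],[44,0]]
[[1,17],[7,0],[39,17],[44,0],[45,5],[48,0]]
[[1,17],[7,1],[9,0],[39,17],[44,0],[45,5],[48,0]]
[[1,17],[7,16],[9,0],[39,17],[44,0],[45,5],[48,0]]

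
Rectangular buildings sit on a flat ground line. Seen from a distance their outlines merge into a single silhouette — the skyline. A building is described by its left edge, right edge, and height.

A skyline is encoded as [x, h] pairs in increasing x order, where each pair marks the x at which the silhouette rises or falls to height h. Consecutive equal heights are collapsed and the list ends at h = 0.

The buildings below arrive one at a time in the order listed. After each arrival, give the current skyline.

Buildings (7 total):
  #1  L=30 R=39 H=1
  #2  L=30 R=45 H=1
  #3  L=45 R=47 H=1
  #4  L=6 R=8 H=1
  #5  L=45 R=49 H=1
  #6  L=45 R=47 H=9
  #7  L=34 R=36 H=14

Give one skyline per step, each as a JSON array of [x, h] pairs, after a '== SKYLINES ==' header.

== SKYLINES ==
[[30,1],[39,0]]
[[30,1],[45,0]]
[[30,1],[47,0]]
[[6,1],[8,0],[30,1],[47,0]]
[[6,1],[8,0],[30,1],[49,0]]
[[6,1],[8,0],[30,1],[45,9],[47,1],[49,0]]
[[6,1],[8,0],[30,1],[34,14],[36,1],[45,9],[47,1],[49,0]]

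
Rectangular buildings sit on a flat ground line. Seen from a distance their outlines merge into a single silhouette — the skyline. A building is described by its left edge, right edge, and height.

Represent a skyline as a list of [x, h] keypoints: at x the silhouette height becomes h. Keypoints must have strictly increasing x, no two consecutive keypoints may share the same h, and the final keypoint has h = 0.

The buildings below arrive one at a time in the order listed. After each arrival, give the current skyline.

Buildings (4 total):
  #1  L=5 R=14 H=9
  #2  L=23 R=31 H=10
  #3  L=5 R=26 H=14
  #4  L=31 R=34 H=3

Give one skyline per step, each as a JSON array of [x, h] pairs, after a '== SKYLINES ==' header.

== SKYLINES ==
[[5,9],[14,0]]
[[5,9],[14,0],[23,10],[31,0]]
[[5,14],[26,10],[31,0]]
[[5,14],[26,10],[31,3],[34,0]]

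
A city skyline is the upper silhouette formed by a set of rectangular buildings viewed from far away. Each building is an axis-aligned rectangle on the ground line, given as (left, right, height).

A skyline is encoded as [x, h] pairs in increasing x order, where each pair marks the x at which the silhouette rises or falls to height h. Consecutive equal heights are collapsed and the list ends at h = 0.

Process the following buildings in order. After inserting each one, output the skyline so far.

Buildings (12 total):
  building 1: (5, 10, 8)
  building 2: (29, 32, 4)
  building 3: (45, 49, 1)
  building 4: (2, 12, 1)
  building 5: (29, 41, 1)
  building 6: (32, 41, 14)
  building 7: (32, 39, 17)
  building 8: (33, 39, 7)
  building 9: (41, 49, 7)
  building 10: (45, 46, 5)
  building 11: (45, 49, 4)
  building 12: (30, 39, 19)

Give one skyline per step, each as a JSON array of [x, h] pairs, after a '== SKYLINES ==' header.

== SKYLINES ==
[[5,8],[10,0]]
[[5,8],[10,0],[29,4],[32,0]]
[[5,8],[10,0],[29,4],[32,0],[45,1],[49,0]]
[[2,1],[5,8],[10,1],[12,0],[29,4],[32,0],[45,1],[49,0]]
[[2,1],[5,8],[10,1],[12,0],[29,4],[32,1],[41,0],[45,1],[49,0]]
[[2,1],[5,8],[10,1],[12,0],[29,4],[32,14],[41,0],[45,1],[49,0]]
[[2,1],[5,8],[10,1],[12,0],[29,4],[32,17],[39,14],[41,0],[45,1],[49,0]]
[[2,1],[5,8],[10,1],[12,0],[29,4],[32,17],[39,14],[41,0],[45,1],[49,0]]
[[2,1],[5,8],[10,1],[12,0],[29,4],[32,17],[39,14],[41,7],[49,0]]
[[2,1],[5,8],[10,1],[12,0],[29,4],[32,17],[39,14],[41,7],[49,0]]
[[2,1],[5,8],[10,1],[12,0],[29,4],[32,17],[39,14],[41,7],[49,0]]
[[2,1],[5,8],[10,1],[12,0],[29,4],[30,19],[39,14],[41,7],[49,0]]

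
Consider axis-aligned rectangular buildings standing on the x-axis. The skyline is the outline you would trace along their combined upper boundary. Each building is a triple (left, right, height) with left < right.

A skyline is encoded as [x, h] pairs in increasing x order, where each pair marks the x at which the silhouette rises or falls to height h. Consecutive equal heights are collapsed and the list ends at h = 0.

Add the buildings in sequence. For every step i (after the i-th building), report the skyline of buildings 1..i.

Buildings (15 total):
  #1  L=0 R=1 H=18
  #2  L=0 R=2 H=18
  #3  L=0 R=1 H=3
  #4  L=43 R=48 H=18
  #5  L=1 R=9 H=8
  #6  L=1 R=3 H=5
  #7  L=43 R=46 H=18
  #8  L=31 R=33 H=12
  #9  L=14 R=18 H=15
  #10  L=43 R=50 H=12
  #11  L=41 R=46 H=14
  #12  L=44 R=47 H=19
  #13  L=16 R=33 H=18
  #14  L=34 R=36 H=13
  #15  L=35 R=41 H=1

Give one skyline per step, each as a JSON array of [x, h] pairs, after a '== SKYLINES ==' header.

== SKYLINES ==
[[0,18],[1,0]]
[[0,18],[2,0]]
[[0,18],[2,0]]
[[0,18],[2,0],[43,18],[48,0]]
[[0,18],[2,8],[9,0],[43,18],[48,0]]
[[0,18],[2,8],[9,0],[43,18],[48,0]]
[[0,18],[2,8],[9,0],[43,18],[48,0]]
[[0,18],[2,8],[9,0],[31,12],[33,0],[43,18],[48,0]]
[[0,18],[2,8],[9,0],[14,15],[18,0],[31,12],[33,0],[43,18],[48,0]]
[[0,18],[2,8],[9,0],[14,15],[18,0],[31,12],[33,0],[43,18],[48,12],[50,0]]
[[0,18],[2,8],[9,0],[14,15],[18,0],[31,12],[33,0],[41,14],[43,18],[48,12],[50,0]]
[[0,18],[2,8],[9,0],[14,15],[18,0],[31,12],[33,0],[41,14],[43,18],[44,19],[47,18],[48,12],[50,0]]
[[0,18],[2,8],[9,0],[14,15],[16,18],[33,0],[41,14],[43,18],[44,19],[47,18],[48,12],[50,0]]
[[0,18],[2,8],[9,0],[14,15],[16,18],[33,0],[34,13],[36,0],[41,14],[43,18],[44,19],[47,18],[48,12],[50,0]]
[[0,18],[2,8],[9,0],[14,15],[16,18],[33,0],[34,13],[36,1],[41,14],[43,18],[44,19],[47,18],[48,12],[50,0]]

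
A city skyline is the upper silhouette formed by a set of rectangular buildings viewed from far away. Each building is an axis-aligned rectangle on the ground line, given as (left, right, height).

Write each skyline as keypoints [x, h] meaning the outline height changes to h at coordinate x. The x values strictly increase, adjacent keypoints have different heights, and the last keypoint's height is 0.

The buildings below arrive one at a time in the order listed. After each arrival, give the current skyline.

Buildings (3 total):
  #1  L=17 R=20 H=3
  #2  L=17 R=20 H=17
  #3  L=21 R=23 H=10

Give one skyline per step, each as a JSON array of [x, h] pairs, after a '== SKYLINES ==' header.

== SKYLINES ==
[[17,3],[20,0]]
[[17,17],[20,0]]
[[17,17],[20,0],[21,10],[23,0]]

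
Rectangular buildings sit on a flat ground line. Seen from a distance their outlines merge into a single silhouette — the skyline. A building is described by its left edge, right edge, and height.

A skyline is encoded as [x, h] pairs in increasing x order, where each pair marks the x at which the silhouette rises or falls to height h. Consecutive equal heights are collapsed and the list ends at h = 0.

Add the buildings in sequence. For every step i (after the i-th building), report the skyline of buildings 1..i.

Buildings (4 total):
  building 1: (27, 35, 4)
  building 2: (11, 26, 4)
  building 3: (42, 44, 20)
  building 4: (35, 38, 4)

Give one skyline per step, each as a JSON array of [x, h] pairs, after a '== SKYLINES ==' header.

== SKYLINES ==
[[27,4],[35,0]]
[[11,4],[26,0],[27,4],[35,0]]
[[11,4],[26,0],[27,4],[35,0],[42,20],[44,0]]
[[11,4],[26,0],[27,4],[38,0],[42,20],[44,0]]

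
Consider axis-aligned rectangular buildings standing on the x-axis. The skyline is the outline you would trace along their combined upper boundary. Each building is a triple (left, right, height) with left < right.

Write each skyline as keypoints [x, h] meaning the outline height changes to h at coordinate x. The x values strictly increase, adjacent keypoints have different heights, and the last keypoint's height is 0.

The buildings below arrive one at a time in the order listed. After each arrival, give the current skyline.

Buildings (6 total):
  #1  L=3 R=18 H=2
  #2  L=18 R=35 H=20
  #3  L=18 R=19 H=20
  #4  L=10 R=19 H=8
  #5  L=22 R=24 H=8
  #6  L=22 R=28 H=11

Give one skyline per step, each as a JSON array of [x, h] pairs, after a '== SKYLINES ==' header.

== SKYLINES ==
[[3,2],[18,0]]
[[3,2],[18,20],[35,0]]
[[3,2],[18,20],[35,0]]
[[3,2],[10,8],[18,20],[35,0]]
[[3,2],[10,8],[18,20],[35,0]]
[[3,2],[10,8],[18,20],[35,0]]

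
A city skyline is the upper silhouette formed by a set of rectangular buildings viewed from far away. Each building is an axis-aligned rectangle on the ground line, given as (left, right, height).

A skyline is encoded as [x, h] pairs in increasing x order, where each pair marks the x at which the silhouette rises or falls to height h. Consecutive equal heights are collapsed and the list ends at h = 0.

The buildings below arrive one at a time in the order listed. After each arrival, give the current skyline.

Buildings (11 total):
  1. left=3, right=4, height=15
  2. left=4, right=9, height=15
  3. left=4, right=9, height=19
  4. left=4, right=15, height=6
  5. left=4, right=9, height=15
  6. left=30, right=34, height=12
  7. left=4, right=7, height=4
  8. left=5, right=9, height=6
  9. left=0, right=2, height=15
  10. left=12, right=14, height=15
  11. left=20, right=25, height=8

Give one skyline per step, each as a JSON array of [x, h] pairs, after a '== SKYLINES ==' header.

== SKYLINES ==
[[3,15],[4,0]]
[[3,15],[9,0]]
[[3,15],[4,19],[9,0]]
[[3,15],[4,19],[9,6],[15,0]]
[[3,15],[4,19],[9,6],[15,0]]
[[3,15],[4,19],[9,6],[15,0],[30,12],[34,0]]
[[3,15],[4,19],[9,6],[15,0],[30,12],[34,0]]
[[3,15],[4,19],[9,6],[15,0],[30,12],[34,0]]
[[0,15],[2,0],[3,15],[4,19],[9,6],[15,0],[30,12],[34,0]]
[[0,15],[2,0],[3,15],[4,19],[9,6],[12,15],[14,6],[15,0],[30,12],[34,0]]
[[0,15],[2,0],[3,15],[4,19],[9,6],[12,15],[14,6],[15,0],[20,8],[25,0],[30,12],[34,0]]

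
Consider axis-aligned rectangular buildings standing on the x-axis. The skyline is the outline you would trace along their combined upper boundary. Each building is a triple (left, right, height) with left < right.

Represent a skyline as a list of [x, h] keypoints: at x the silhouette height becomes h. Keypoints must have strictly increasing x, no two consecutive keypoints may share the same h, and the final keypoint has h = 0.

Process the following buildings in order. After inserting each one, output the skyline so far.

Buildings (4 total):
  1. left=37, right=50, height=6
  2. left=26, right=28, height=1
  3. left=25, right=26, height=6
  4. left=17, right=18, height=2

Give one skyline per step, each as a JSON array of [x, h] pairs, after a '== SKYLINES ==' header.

== SKYLINES ==
[[37,6],[50,0]]
[[26,1],[28,0],[37,6],[50,0]]
[[25,6],[26,1],[28,0],[37,6],[50,0]]
[[17,2],[18,0],[25,6],[26,1],[28,0],[37,6],[50,0]]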